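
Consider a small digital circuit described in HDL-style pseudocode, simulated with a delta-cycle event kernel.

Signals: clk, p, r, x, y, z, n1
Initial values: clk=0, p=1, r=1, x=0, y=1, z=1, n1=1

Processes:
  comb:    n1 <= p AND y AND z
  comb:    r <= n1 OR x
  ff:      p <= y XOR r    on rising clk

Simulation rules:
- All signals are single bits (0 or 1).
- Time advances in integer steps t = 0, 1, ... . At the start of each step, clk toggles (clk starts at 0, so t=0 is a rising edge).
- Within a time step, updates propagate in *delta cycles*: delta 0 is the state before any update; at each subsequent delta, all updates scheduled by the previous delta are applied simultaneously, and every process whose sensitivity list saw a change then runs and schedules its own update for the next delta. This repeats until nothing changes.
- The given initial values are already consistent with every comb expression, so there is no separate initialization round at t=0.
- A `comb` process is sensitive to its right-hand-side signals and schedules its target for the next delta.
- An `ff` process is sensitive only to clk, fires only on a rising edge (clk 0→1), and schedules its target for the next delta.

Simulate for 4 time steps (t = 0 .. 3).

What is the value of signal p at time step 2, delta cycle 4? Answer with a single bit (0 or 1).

t0.Δ0 clk=0 n1=1 y=1 z=1 x=0 p=1 r=1
t0.Δ1 clk=1 n1=1 y=1 z=1 x=0 p=1 r=1
t0.Δ2 clk=1 n1=1 y=1 z=1 x=0 p=0 r=1
t0.Δ3 clk=1 n1=0 y=1 z=1 x=0 p=0 r=1
t0.Δ4 clk=1 n1=0 y=1 z=1 x=0 p=0 r=0
t1.Δ0 clk=1 n1=0 y=1 z=1 x=0 p=0 r=0
t1.Δ1 clk=0 n1=0 y=1 z=1 x=0 p=0 r=0
t2.Δ0 clk=0 n1=0 y=1 z=1 x=0 p=0 r=0
t2.Δ1 clk=1 n1=0 y=1 z=1 x=0 p=0 r=0
t2.Δ2 clk=1 n1=0 y=1 z=1 x=0 p=1 r=0
t2.Δ3 clk=1 n1=1 y=1 z=1 x=0 p=1 r=0
t2.Δ4 clk=1 n1=1 y=1 z=1 x=0 p=1 r=1
t3.Δ0 clk=1 n1=1 y=1 z=1 x=0 p=1 r=1
t3.Δ1 clk=0 n1=1 y=1 z=1 x=0 p=1 r=1

1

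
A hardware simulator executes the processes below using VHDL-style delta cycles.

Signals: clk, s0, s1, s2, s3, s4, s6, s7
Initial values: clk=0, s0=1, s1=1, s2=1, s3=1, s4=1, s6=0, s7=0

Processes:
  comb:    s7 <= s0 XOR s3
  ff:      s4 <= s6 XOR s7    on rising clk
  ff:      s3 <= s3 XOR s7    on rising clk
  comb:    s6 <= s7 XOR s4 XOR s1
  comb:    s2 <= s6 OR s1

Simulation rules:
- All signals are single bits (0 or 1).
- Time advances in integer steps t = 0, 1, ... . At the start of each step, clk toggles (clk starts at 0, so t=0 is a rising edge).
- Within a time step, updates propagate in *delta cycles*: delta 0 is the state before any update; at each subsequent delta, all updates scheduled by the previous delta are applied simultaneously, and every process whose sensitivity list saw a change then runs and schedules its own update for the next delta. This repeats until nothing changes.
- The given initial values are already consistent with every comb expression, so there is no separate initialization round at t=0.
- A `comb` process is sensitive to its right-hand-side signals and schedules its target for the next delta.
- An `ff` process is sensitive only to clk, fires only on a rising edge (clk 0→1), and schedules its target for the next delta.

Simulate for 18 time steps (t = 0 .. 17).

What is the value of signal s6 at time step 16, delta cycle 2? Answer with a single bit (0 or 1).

0

[bits: s4,s1,s3,clk,s2,s7,s6,s0]
t=0: Δ0=11101001 Δ1=11111001 Δ2=01111001 Δ3=01111011 | 3Δ
t=1: Δ0=01111011 Δ1=01101011 | 1Δ
t=2: Δ0=01101011 Δ1=01111011 Δ2=11111011 Δ3=11111001 | 3Δ
t=3: Δ0=11111001 Δ1=11101001 | 1Δ
t=4: Δ0=11101001 Δ1=11111001 Δ2=01111001 Δ3=01111011 | 3Δ
t=5: Δ0=01111011 Δ1=01101011 | 1Δ
t=6: Δ0=01101011 Δ1=01111011 Δ2=11111011 Δ3=11111001 | 3Δ
t=7: Δ0=11111001 Δ1=11101001 | 1Δ
t=8: Δ0=11101001 Δ1=11111001 Δ2=01111001 Δ3=01111011 | 3Δ
t=9: Δ0=01111011 Δ1=01101011 | 1Δ
t=10: Δ0=01101011 Δ1=01111011 Δ2=11111011 Δ3=11111001 | 3Δ
t=11: Δ0=11111001 Δ1=11101001 | 1Δ
t=12: Δ0=11101001 Δ1=11111001 Δ2=01111001 Δ3=01111011 | 3Δ
t=13: Δ0=01111011 Δ1=01101011 | 1Δ
t=14: Δ0=01101011 Δ1=01111011 Δ2=11111011 Δ3=11111001 | 3Δ
t=15: Δ0=11111001 Δ1=11101001 | 1Δ
t=16: Δ0=11101001 Δ1=11111001 Δ2=01111001 Δ3=01111011 | 3Δ
t=17: Δ0=01111011 Δ1=01101011 | 1Δ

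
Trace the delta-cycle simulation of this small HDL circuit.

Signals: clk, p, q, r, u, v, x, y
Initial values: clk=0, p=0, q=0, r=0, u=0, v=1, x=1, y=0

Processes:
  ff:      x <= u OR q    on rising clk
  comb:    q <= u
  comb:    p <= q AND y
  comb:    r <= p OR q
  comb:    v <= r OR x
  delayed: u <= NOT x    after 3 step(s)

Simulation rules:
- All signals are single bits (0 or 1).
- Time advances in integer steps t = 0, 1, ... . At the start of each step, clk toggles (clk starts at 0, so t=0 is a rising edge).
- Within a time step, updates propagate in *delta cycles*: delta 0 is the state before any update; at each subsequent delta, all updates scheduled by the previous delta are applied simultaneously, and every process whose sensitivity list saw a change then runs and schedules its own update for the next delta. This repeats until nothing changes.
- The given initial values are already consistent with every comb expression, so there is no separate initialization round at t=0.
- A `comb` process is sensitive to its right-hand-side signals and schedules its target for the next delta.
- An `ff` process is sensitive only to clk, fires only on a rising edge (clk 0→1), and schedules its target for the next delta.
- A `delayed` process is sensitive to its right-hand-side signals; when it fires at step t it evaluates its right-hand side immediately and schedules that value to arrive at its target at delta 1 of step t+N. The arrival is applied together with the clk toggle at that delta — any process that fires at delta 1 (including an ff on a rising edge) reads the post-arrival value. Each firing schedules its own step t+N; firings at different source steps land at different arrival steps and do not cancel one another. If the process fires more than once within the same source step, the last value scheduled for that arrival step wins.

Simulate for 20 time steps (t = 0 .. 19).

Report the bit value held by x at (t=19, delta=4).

t0.Δ0 y=0 p=0 v=1 clk=0 r=0 u=0 x=1 q=0
t0.Δ1 y=0 p=0 v=1 clk=1 r=0 u=0 x=1 q=0
t0.Δ2 y=0 p=0 v=1 clk=1 r=0 u=0 x=0 q=0
t0.Δ3 y=0 p=0 v=0 clk=1 r=0 u=0 x=0 q=0
t1.Δ0 y=0 p=0 v=0 clk=1 r=0 u=0 x=0 q=0
t1.Δ1 y=0 p=0 v=0 clk=0 r=0 u=0 x=0 q=0
t2.Δ0 y=0 p=0 v=0 clk=0 r=0 u=0 x=0 q=0
t2.Δ1 y=0 p=0 v=0 clk=1 r=0 u=0 x=0 q=0
t3.Δ0 y=0 p=0 v=0 clk=1 r=0 u=0 x=0 q=0
t3.Δ1 y=0 p=0 v=0 clk=0 r=0 u=1 x=0 q=0
t3.Δ2 y=0 p=0 v=0 clk=0 r=0 u=1 x=0 q=1
t3.Δ3 y=0 p=0 v=0 clk=0 r=1 u=1 x=0 q=1
t3.Δ4 y=0 p=0 v=1 clk=0 r=1 u=1 x=0 q=1
t4.Δ0 y=0 p=0 v=1 clk=0 r=1 u=1 x=0 q=1
t4.Δ1 y=0 p=0 v=1 clk=1 r=1 u=1 x=0 q=1
t4.Δ2 y=0 p=0 v=1 clk=1 r=1 u=1 x=1 q=1
t5.Δ0 y=0 p=0 v=1 clk=1 r=1 u=1 x=1 q=1
t5.Δ1 y=0 p=0 v=1 clk=0 r=1 u=1 x=1 q=1
t6.Δ0 y=0 p=0 v=1 clk=0 r=1 u=1 x=1 q=1
t6.Δ1 y=0 p=0 v=1 clk=1 r=1 u=1 x=1 q=1
t7.Δ0 y=0 p=0 v=1 clk=1 r=1 u=1 x=1 q=1
t7.Δ1 y=0 p=0 v=1 clk=0 r=1 u=0 x=1 q=1
t7.Δ2 y=0 p=0 v=1 clk=0 r=1 u=0 x=1 q=0
t7.Δ3 y=0 p=0 v=1 clk=0 r=0 u=0 x=1 q=0
t8.Δ0 y=0 p=0 v=1 clk=0 r=0 u=0 x=1 q=0
t8.Δ1 y=0 p=0 v=1 clk=1 r=0 u=0 x=1 q=0
t8.Δ2 y=0 p=0 v=1 clk=1 r=0 u=0 x=0 q=0
t8.Δ3 y=0 p=0 v=0 clk=1 r=0 u=0 x=0 q=0
t9.Δ0 y=0 p=0 v=0 clk=1 r=0 u=0 x=0 q=0
t9.Δ1 y=0 p=0 v=0 clk=0 r=0 u=0 x=0 q=0
t10.Δ0 y=0 p=0 v=0 clk=0 r=0 u=0 x=0 q=0
t10.Δ1 y=0 p=0 v=0 clk=1 r=0 u=0 x=0 q=0
t11.Δ0 y=0 p=0 v=0 clk=1 r=0 u=0 x=0 q=0
t11.Δ1 y=0 p=0 v=0 clk=0 r=0 u=1 x=0 q=0
t11.Δ2 y=0 p=0 v=0 clk=0 r=0 u=1 x=0 q=1
t11.Δ3 y=0 p=0 v=0 clk=0 r=1 u=1 x=0 q=1
t11.Δ4 y=0 p=0 v=1 clk=0 r=1 u=1 x=0 q=1
t12.Δ0 y=0 p=0 v=1 clk=0 r=1 u=1 x=0 q=1
t12.Δ1 y=0 p=0 v=1 clk=1 r=1 u=1 x=0 q=1
t12.Δ2 y=0 p=0 v=1 clk=1 r=1 u=1 x=1 q=1
t13.Δ0 y=0 p=0 v=1 clk=1 r=1 u=1 x=1 q=1
t13.Δ1 y=0 p=0 v=1 clk=0 r=1 u=1 x=1 q=1
t14.Δ0 y=0 p=0 v=1 clk=0 r=1 u=1 x=1 q=1
t14.Δ1 y=0 p=0 v=1 clk=1 r=1 u=1 x=1 q=1
t15.Δ0 y=0 p=0 v=1 clk=1 r=1 u=1 x=1 q=1
t15.Δ1 y=0 p=0 v=1 clk=0 r=1 u=0 x=1 q=1
t15.Δ2 y=0 p=0 v=1 clk=0 r=1 u=0 x=1 q=0
t15.Δ3 y=0 p=0 v=1 clk=0 r=0 u=0 x=1 q=0
t16.Δ0 y=0 p=0 v=1 clk=0 r=0 u=0 x=1 q=0
t16.Δ1 y=0 p=0 v=1 clk=1 r=0 u=0 x=1 q=0
t16.Δ2 y=0 p=0 v=1 clk=1 r=0 u=0 x=0 q=0
t16.Δ3 y=0 p=0 v=0 clk=1 r=0 u=0 x=0 q=0
t17.Δ0 y=0 p=0 v=0 clk=1 r=0 u=0 x=0 q=0
t17.Δ1 y=0 p=0 v=0 clk=0 r=0 u=0 x=0 q=0
t18.Δ0 y=0 p=0 v=0 clk=0 r=0 u=0 x=0 q=0
t18.Δ1 y=0 p=0 v=0 clk=1 r=0 u=0 x=0 q=0
t19.Δ0 y=0 p=0 v=0 clk=1 r=0 u=0 x=0 q=0
t19.Δ1 y=0 p=0 v=0 clk=0 r=0 u=1 x=0 q=0
t19.Δ2 y=0 p=0 v=0 clk=0 r=0 u=1 x=0 q=1
t19.Δ3 y=0 p=0 v=0 clk=0 r=1 u=1 x=0 q=1
t19.Δ4 y=0 p=0 v=1 clk=0 r=1 u=1 x=0 q=1

0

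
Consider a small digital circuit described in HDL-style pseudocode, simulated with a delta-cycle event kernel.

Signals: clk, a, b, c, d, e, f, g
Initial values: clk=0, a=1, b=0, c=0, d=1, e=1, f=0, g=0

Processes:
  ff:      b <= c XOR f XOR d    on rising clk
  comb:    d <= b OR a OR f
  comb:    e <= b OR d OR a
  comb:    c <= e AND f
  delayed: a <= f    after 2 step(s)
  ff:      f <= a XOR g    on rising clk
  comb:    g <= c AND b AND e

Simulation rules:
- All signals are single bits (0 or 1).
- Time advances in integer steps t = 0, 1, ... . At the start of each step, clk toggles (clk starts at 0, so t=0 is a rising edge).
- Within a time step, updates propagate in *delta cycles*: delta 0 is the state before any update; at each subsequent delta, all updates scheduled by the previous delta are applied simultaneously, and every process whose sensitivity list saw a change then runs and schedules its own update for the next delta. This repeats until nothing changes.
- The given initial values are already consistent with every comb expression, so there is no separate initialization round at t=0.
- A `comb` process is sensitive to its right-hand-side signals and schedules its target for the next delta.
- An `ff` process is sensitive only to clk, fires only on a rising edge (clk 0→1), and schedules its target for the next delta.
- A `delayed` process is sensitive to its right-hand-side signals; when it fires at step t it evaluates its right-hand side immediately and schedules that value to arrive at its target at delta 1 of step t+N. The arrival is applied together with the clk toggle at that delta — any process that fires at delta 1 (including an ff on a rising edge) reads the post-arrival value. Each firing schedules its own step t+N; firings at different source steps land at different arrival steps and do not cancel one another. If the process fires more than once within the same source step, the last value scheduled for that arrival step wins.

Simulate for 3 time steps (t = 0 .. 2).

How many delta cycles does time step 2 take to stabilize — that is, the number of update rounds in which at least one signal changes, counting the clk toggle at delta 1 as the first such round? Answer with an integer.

[bits: g,c,f,clk,d,b,a,e]
t=0: Δ0=00001011 Δ1=00011011 Δ2=00111111 Δ3=01111111 Δ4=11111111 | 4Δ
t=1: Δ0=11111111 Δ1=11101111 | 1Δ
t=2: Δ0=11101111 Δ1=11111111 Δ2=11011111 Δ3=10011111 Δ4=00011111 | 4Δ

4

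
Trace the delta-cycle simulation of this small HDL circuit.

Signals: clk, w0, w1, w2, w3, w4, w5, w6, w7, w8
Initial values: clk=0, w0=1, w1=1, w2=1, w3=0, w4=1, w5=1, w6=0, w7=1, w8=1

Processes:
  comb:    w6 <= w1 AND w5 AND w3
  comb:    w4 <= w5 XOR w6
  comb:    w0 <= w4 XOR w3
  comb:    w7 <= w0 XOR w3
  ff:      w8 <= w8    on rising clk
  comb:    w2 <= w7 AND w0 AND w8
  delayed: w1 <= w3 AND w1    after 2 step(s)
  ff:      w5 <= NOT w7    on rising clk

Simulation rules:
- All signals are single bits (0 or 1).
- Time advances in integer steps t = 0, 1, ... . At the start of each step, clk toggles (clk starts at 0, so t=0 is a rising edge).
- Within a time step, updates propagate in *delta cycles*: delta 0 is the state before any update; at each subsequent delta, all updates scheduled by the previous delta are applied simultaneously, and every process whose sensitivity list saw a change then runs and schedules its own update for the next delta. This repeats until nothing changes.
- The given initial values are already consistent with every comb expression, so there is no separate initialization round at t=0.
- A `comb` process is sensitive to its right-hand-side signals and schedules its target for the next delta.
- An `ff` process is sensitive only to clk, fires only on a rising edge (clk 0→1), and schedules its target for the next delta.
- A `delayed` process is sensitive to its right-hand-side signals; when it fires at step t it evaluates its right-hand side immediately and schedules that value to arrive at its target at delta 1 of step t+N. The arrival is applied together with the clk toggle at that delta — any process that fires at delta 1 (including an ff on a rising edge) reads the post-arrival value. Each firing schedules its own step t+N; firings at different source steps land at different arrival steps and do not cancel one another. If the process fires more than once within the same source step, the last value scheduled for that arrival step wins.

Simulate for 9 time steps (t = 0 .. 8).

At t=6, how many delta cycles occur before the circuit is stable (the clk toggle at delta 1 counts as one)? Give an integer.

t=0 Δ0: w4=1 w3=0 w7=1 w6=0 w1=1 w0=1 w5=1 clk=0 w8=1 w2=1
  Δ1: clk:0→1
  Δ2: w5:1→0
  Δ3: w4:1→0
  Δ4: w0:1→0
  Δ5: w7:1→0, w2:1→0
  (5Δ to stable)
t=1 Δ0: w4=0 w3=0 w7=0 w6=0 w1=1 w0=0 w5=0 clk=1 w8=1 w2=0
  Δ1: clk:1→0
  (1Δ to stable)
t=2 Δ0: w4=0 w3=0 w7=0 w6=0 w1=1 w0=0 w5=0 clk=0 w8=1 w2=0
  Δ1: clk:0→1
  Δ2: w5:0→1
  Δ3: w4:0→1
  Δ4: w0:0→1
  Δ5: w7:0→1
  Δ6: w2:0→1
  (6Δ to stable)
t=3 Δ0: w4=1 w3=0 w7=1 w6=0 w1=1 w0=1 w5=1 clk=1 w8=1 w2=1
  Δ1: clk:1→0
  (1Δ to stable)
t=4 Δ0: w4=1 w3=0 w7=1 w6=0 w1=1 w0=1 w5=1 clk=0 w8=1 w2=1
  Δ1: clk:0→1
  Δ2: w5:1→0
  Δ3: w4:1→0
  Δ4: w0:1→0
  Δ5: w7:1→0, w2:1→0
  (5Δ to stable)
t=5 Δ0: w4=0 w3=0 w7=0 w6=0 w1=1 w0=0 w5=0 clk=1 w8=1 w2=0
  Δ1: clk:1→0
  (1Δ to stable)
t=6 Δ0: w4=0 w3=0 w7=0 w6=0 w1=1 w0=0 w5=0 clk=0 w8=1 w2=0
  Δ1: clk:0→1
  Δ2: w5:0→1
  Δ3: w4:0→1
  Δ4: w0:0→1
  Δ5: w7:0→1
  Δ6: w2:0→1
  (6Δ to stable)
t=7 Δ0: w4=1 w3=0 w7=1 w6=0 w1=1 w0=1 w5=1 clk=1 w8=1 w2=1
  Δ1: clk:1→0
  (1Δ to stable)
t=8 Δ0: w4=1 w3=0 w7=1 w6=0 w1=1 w0=1 w5=1 clk=0 w8=1 w2=1
  Δ1: clk:0→1
  Δ2: w5:1→0
  Δ3: w4:1→0
  Δ4: w0:1→0
  Δ5: w7:1→0, w2:1→0
  (5Δ to stable)

6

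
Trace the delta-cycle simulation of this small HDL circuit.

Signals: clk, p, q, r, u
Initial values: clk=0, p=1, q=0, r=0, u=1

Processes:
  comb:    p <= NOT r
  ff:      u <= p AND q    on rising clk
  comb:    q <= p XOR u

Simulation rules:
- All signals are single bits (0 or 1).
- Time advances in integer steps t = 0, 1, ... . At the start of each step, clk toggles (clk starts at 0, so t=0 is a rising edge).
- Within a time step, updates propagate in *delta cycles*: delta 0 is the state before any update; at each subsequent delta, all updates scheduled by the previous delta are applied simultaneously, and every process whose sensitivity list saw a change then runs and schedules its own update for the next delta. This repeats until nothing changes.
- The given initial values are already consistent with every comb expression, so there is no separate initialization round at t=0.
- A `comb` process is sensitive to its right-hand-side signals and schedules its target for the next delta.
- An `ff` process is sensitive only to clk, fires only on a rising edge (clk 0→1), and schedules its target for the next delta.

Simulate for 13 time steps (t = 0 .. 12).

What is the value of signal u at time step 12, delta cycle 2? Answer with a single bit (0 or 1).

[bits: clk,q,r,p,u]
t=0: Δ0=00011 Δ1=10011 Δ2=10010 Δ3=11010 | 3Δ
t=1: Δ0=11010 Δ1=01010 | 1Δ
t=2: Δ0=01010 Δ1=11010 Δ2=11011 Δ3=10011 | 3Δ
t=3: Δ0=10011 Δ1=00011 | 1Δ
t=4: Δ0=00011 Δ1=10011 Δ2=10010 Δ3=11010 | 3Δ
t=5: Δ0=11010 Δ1=01010 | 1Δ
t=6: Δ0=01010 Δ1=11010 Δ2=11011 Δ3=10011 | 3Δ
t=7: Δ0=10011 Δ1=00011 | 1Δ
t=8: Δ0=00011 Δ1=10011 Δ2=10010 Δ3=11010 | 3Δ
t=9: Δ0=11010 Δ1=01010 | 1Δ
t=10: Δ0=01010 Δ1=11010 Δ2=11011 Δ3=10011 | 3Δ
t=11: Δ0=10011 Δ1=00011 | 1Δ
t=12: Δ0=00011 Δ1=10011 Δ2=10010 Δ3=11010 | 3Δ

0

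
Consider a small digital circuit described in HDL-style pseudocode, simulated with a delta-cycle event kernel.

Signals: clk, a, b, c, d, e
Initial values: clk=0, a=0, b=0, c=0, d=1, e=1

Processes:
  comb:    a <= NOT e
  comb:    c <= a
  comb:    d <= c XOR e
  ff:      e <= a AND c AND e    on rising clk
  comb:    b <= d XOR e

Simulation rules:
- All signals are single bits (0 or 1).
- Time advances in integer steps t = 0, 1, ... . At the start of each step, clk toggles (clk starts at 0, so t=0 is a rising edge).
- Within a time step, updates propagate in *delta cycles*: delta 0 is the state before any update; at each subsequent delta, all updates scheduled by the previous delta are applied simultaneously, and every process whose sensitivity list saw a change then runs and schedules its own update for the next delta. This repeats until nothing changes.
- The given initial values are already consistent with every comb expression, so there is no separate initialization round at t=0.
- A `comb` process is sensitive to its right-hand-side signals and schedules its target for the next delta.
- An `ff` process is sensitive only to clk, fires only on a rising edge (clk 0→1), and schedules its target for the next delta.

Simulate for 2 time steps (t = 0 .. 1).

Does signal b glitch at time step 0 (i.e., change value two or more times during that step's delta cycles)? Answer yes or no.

yes

[bits: clk,e,a,d,c,b]
t=0: Δ0=010100 Δ1=110100 Δ2=100100 Δ3=101001 Δ4=101010 Δ5=101110 Δ6=101111 | 6Δ
t=1: Δ0=101111 Δ1=001111 | 1Δ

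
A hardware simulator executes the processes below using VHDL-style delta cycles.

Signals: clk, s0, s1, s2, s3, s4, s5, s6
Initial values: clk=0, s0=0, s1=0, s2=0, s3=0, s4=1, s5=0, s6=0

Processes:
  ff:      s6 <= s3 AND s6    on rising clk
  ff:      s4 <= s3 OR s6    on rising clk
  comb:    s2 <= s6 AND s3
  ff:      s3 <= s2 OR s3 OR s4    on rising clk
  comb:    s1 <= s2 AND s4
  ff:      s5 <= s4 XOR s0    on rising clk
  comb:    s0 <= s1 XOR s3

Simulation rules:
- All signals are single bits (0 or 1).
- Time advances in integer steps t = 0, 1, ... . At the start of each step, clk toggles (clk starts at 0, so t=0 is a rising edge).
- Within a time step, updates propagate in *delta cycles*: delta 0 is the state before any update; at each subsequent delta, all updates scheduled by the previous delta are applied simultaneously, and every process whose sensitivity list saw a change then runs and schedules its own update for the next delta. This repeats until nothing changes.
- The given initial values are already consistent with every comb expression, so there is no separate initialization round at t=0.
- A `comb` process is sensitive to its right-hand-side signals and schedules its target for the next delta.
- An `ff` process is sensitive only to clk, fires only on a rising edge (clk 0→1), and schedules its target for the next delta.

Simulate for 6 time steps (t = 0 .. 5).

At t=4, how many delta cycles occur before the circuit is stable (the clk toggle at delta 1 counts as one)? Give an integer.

2

t0.Δ0 s1=0 s5=0 s6=0 s0=0 s3=0 s2=0 s4=1 clk=0
t0.Δ1 s1=0 s5=0 s6=0 s0=0 s3=0 s2=0 s4=1 clk=1
t0.Δ2 s1=0 s5=1 s6=0 s0=0 s3=1 s2=0 s4=0 clk=1
t0.Δ3 s1=0 s5=1 s6=0 s0=1 s3=1 s2=0 s4=0 clk=1
t1.Δ0 s1=0 s5=1 s6=0 s0=1 s3=1 s2=0 s4=0 clk=1
t1.Δ1 s1=0 s5=1 s6=0 s0=1 s3=1 s2=0 s4=0 clk=0
t2.Δ0 s1=0 s5=1 s6=0 s0=1 s3=1 s2=0 s4=0 clk=0
t2.Δ1 s1=0 s5=1 s6=0 s0=1 s3=1 s2=0 s4=0 clk=1
t2.Δ2 s1=0 s5=1 s6=0 s0=1 s3=1 s2=0 s4=1 clk=1
t3.Δ0 s1=0 s5=1 s6=0 s0=1 s3=1 s2=0 s4=1 clk=1
t3.Δ1 s1=0 s5=1 s6=0 s0=1 s3=1 s2=0 s4=1 clk=0
t4.Δ0 s1=0 s5=1 s6=0 s0=1 s3=1 s2=0 s4=1 clk=0
t4.Δ1 s1=0 s5=1 s6=0 s0=1 s3=1 s2=0 s4=1 clk=1
t4.Δ2 s1=0 s5=0 s6=0 s0=1 s3=1 s2=0 s4=1 clk=1
t5.Δ0 s1=0 s5=0 s6=0 s0=1 s3=1 s2=0 s4=1 clk=1
t5.Δ1 s1=0 s5=0 s6=0 s0=1 s3=1 s2=0 s4=1 clk=0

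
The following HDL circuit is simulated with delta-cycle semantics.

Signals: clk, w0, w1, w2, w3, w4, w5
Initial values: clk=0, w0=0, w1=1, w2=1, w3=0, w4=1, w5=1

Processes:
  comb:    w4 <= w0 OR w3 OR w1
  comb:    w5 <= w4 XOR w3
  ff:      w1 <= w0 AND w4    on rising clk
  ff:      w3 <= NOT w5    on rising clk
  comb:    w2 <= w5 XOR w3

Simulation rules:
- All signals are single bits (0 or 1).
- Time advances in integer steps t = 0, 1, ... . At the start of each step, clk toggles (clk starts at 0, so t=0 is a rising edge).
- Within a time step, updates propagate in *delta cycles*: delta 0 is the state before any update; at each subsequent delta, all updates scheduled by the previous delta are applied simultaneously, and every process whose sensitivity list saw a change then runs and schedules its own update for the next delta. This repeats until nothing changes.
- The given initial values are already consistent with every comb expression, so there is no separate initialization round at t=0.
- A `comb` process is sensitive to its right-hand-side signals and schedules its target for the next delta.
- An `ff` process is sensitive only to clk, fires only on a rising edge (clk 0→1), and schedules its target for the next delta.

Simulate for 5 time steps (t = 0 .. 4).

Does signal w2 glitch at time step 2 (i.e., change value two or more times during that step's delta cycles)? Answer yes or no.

yes

[bits: w4,clk,w5,w3,w1,w2,w0]
t=0: Δ0=1010110 Δ1=1110110 Δ2=1110010 Δ3=0110010 Δ4=0100010 Δ5=0100000 | 5Δ
t=1: Δ0=0100000 Δ1=0000000 | 1Δ
t=2: Δ0=0000000 Δ1=0100000 Δ2=0101000 Δ3=1111010 Δ4=1101000 Δ5=1101010 | 5Δ
t=3: Δ0=1101010 Δ1=1001010 | 1Δ
t=4: Δ0=1001010 Δ1=1101010 | 1Δ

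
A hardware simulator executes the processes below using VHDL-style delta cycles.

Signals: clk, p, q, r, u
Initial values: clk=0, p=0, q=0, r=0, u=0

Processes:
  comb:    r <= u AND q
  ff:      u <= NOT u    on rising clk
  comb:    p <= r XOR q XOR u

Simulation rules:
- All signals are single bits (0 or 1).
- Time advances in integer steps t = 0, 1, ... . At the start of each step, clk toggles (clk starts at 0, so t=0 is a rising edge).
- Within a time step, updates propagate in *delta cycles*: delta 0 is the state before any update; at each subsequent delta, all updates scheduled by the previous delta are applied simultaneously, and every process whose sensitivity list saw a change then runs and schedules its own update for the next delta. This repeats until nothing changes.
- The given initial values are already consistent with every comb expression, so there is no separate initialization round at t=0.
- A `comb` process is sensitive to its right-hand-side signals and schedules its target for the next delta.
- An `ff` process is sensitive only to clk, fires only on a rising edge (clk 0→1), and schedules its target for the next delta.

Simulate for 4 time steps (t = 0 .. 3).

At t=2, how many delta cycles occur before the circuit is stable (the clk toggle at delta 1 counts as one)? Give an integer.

3

t0.Δ0 u=0 r=0 clk=0 q=0 p=0
t0.Δ1 u=0 r=0 clk=1 q=0 p=0
t0.Δ2 u=1 r=0 clk=1 q=0 p=0
t0.Δ3 u=1 r=0 clk=1 q=0 p=1
t1.Δ0 u=1 r=0 clk=1 q=0 p=1
t1.Δ1 u=1 r=0 clk=0 q=0 p=1
t2.Δ0 u=1 r=0 clk=0 q=0 p=1
t2.Δ1 u=1 r=0 clk=1 q=0 p=1
t2.Δ2 u=0 r=0 clk=1 q=0 p=1
t2.Δ3 u=0 r=0 clk=1 q=0 p=0
t3.Δ0 u=0 r=0 clk=1 q=0 p=0
t3.Δ1 u=0 r=0 clk=0 q=0 p=0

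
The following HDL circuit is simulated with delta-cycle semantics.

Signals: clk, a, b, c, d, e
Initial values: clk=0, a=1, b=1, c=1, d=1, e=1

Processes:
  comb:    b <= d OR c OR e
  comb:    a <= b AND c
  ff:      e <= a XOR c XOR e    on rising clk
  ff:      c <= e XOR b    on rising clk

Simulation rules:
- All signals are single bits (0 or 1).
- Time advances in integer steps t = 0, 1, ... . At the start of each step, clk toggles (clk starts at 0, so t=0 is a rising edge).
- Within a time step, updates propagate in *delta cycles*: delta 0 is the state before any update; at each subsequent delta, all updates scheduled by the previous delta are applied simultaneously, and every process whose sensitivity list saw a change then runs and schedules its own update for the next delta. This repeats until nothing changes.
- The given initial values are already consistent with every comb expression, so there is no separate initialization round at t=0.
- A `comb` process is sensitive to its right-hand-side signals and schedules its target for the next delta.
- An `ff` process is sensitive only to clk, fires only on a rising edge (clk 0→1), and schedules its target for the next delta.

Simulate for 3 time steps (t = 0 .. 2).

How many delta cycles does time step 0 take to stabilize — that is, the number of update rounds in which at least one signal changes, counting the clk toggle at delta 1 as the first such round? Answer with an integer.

t0.Δ0 e=1 clk=0 b=1 a=1 c=1 d=1
t0.Δ1 e=1 clk=1 b=1 a=1 c=1 d=1
t0.Δ2 e=1 clk=1 b=1 a=1 c=0 d=1
t0.Δ3 e=1 clk=1 b=1 a=0 c=0 d=1
t1.Δ0 e=1 clk=1 b=1 a=0 c=0 d=1
t1.Δ1 e=1 clk=0 b=1 a=0 c=0 d=1
t2.Δ0 e=1 clk=0 b=1 a=0 c=0 d=1
t2.Δ1 e=1 clk=1 b=1 a=0 c=0 d=1

3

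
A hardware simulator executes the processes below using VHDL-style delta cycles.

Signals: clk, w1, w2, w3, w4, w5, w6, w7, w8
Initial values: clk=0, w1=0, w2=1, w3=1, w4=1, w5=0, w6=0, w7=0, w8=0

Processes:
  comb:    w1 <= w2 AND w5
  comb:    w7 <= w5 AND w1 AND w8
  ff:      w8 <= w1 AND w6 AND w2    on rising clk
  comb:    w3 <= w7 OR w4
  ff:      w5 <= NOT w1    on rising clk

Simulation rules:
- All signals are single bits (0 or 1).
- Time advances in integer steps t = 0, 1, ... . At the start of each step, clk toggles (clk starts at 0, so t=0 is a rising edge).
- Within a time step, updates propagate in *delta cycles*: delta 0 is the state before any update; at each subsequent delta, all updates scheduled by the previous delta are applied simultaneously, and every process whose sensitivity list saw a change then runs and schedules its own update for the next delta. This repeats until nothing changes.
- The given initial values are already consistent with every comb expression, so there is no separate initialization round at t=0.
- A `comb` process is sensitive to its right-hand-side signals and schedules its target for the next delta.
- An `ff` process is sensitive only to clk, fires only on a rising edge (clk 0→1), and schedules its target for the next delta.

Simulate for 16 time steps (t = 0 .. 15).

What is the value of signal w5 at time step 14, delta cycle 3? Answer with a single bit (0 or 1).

[bits: w7,w6,clk,w4,w1,w5,w8,w2,w3]
t=0: Δ0=000100011 Δ1=001100011 Δ2=001101011 Δ3=001111011 | 3Δ
t=1: Δ0=001111011 Δ1=000111011 | 1Δ
t=2: Δ0=000111011 Δ1=001111011 Δ2=001110011 Δ3=001100011 | 3Δ
t=3: Δ0=001100011 Δ1=000100011 | 1Δ
t=4: Δ0=000100011 Δ1=001100011 Δ2=001101011 Δ3=001111011 | 3Δ
t=5: Δ0=001111011 Δ1=000111011 | 1Δ
t=6: Δ0=000111011 Δ1=001111011 Δ2=001110011 Δ3=001100011 | 3Δ
t=7: Δ0=001100011 Δ1=000100011 | 1Δ
t=8: Δ0=000100011 Δ1=001100011 Δ2=001101011 Δ3=001111011 | 3Δ
t=9: Δ0=001111011 Δ1=000111011 | 1Δ
t=10: Δ0=000111011 Δ1=001111011 Δ2=001110011 Δ3=001100011 | 3Δ
t=11: Δ0=001100011 Δ1=000100011 | 1Δ
t=12: Δ0=000100011 Δ1=001100011 Δ2=001101011 Δ3=001111011 | 3Δ
t=13: Δ0=001111011 Δ1=000111011 | 1Δ
t=14: Δ0=000111011 Δ1=001111011 Δ2=001110011 Δ3=001100011 | 3Δ
t=15: Δ0=001100011 Δ1=000100011 | 1Δ

0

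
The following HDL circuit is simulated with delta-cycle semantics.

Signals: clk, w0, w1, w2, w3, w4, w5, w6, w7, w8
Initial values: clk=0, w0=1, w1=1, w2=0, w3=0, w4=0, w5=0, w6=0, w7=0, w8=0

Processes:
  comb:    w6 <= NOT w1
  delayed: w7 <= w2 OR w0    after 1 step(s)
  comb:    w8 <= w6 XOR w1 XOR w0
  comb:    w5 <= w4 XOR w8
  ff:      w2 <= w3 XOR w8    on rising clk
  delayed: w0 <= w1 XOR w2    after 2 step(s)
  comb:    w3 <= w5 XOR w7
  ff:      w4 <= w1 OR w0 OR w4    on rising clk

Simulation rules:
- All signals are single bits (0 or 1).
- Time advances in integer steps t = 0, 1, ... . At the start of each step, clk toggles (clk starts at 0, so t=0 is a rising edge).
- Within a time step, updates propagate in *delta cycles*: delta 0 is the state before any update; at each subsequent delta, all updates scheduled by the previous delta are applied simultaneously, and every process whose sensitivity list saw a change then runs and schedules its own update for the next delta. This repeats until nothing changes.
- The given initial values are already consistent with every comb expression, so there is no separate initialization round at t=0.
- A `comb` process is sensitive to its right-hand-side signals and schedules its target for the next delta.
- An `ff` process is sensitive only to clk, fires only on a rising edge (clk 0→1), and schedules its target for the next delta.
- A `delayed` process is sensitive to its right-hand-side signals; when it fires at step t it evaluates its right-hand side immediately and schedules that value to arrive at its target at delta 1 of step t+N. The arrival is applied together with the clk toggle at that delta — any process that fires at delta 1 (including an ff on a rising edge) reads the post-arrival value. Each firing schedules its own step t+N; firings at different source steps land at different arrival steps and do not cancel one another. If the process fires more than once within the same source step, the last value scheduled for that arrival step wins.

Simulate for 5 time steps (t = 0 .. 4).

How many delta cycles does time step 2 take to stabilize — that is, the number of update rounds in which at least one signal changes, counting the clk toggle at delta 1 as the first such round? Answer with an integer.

t0.Δ0 w0=1 w1=1 w7=0 w4=0 w8=0 clk=0 w6=0 w2=0 w3=0 w5=0
t0.Δ1 w0=1 w1=1 w7=0 w4=0 w8=0 clk=1 w6=0 w2=0 w3=0 w5=0
t0.Δ2 w0=1 w1=1 w7=0 w4=1 w8=0 clk=1 w6=0 w2=0 w3=0 w5=0
t0.Δ3 w0=1 w1=1 w7=0 w4=1 w8=0 clk=1 w6=0 w2=0 w3=0 w5=1
t0.Δ4 w0=1 w1=1 w7=0 w4=1 w8=0 clk=1 w6=0 w2=0 w3=1 w5=1
t1.Δ0 w0=1 w1=1 w7=0 w4=1 w8=0 clk=1 w6=0 w2=0 w3=1 w5=1
t1.Δ1 w0=1 w1=1 w7=0 w4=1 w8=0 clk=0 w6=0 w2=0 w3=1 w5=1
t2.Δ0 w0=1 w1=1 w7=0 w4=1 w8=0 clk=0 w6=0 w2=0 w3=1 w5=1
t2.Δ1 w0=1 w1=1 w7=0 w4=1 w8=0 clk=1 w6=0 w2=0 w3=1 w5=1
t2.Δ2 w0=1 w1=1 w7=0 w4=1 w8=0 clk=1 w6=0 w2=1 w3=1 w5=1
t3.Δ0 w0=1 w1=1 w7=0 w4=1 w8=0 clk=1 w6=0 w2=1 w3=1 w5=1
t3.Δ1 w0=1 w1=1 w7=1 w4=1 w8=0 clk=0 w6=0 w2=1 w3=1 w5=1
t3.Δ2 w0=1 w1=1 w7=1 w4=1 w8=0 clk=0 w6=0 w2=1 w3=0 w5=1
t4.Δ0 w0=1 w1=1 w7=1 w4=1 w8=0 clk=0 w6=0 w2=1 w3=0 w5=1
t4.Δ1 w0=0 w1=1 w7=1 w4=1 w8=0 clk=1 w6=0 w2=1 w3=0 w5=1
t4.Δ2 w0=0 w1=1 w7=1 w4=1 w8=1 clk=1 w6=0 w2=0 w3=0 w5=1
t4.Δ3 w0=0 w1=1 w7=1 w4=1 w8=1 clk=1 w6=0 w2=0 w3=0 w5=0
t4.Δ4 w0=0 w1=1 w7=1 w4=1 w8=1 clk=1 w6=0 w2=0 w3=1 w5=0

2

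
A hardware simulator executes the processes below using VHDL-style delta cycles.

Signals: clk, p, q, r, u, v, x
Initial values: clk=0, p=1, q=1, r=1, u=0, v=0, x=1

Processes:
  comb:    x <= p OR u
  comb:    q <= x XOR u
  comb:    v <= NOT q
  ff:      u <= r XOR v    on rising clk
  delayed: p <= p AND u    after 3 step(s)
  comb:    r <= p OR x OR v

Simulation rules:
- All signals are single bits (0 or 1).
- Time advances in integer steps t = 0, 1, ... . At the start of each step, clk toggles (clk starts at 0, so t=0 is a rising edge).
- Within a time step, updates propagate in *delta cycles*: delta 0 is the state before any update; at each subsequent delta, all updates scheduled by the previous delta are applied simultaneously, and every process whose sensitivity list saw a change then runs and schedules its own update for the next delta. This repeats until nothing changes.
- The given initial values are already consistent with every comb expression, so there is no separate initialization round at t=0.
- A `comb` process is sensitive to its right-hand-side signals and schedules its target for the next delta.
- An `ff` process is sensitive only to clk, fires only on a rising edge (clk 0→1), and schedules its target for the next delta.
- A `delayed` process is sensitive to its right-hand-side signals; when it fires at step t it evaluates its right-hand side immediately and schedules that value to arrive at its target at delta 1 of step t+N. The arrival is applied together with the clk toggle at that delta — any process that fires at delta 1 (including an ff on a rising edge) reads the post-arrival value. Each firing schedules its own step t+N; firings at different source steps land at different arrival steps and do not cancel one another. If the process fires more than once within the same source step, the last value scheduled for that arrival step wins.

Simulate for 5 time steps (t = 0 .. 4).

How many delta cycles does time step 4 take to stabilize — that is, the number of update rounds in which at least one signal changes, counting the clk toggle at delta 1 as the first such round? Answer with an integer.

4

[bits: v,r,q,clk,p,x,u]
t=0: Δ0=0110110 Δ1=0111110 Δ2=0111111 Δ3=0101111 Δ4=1101111 | 4Δ
t=1: Δ0=1101111 Δ1=1100111 | 1Δ
t=2: Δ0=1100111 Δ1=1101111 Δ2=1101110 Δ3=1111110 Δ4=0111110 | 4Δ
t=3: Δ0=0111110 Δ1=0110110 | 1Δ
t=4: Δ0=0110110 Δ1=0111110 Δ2=0111111 Δ3=0101111 Δ4=1101111 | 4Δ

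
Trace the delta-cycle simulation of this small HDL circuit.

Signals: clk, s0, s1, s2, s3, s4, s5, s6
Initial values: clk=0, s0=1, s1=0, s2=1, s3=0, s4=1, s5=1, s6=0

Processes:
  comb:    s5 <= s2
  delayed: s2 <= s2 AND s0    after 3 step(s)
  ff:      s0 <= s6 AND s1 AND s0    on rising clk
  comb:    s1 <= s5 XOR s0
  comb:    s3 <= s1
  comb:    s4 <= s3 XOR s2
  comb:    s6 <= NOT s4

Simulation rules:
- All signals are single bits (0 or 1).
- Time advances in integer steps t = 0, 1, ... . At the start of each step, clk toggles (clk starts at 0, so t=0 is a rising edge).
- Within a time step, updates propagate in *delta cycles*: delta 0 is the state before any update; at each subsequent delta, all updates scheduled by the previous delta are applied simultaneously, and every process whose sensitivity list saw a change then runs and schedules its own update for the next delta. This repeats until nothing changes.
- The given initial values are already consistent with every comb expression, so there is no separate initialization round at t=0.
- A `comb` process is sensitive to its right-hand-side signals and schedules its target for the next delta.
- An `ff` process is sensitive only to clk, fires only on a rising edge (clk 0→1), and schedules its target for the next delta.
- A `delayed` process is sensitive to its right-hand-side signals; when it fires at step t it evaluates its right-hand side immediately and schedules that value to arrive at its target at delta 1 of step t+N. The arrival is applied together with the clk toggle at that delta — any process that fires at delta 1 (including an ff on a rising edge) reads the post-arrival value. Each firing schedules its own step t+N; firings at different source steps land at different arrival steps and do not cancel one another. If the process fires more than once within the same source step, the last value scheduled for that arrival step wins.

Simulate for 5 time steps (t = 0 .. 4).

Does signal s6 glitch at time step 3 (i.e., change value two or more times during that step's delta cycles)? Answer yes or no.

yes

t=0 Δ0: s2=1 s0=1 s5=1 s3=0 s6=0 clk=0 s1=0 s4=1
  Δ1: clk:0→1
  Δ2: s0:1→0
  Δ3: s1:0→1
  Δ4: s3:0→1
  Δ5: s4:1→0
  Δ6: s6:0→1
  (6Δ to stable)
t=1 Δ0: s2=1 s0=0 s5=1 s3=1 s6=1 clk=1 s1=1 s4=0
  Δ1: clk:1→0
  (1Δ to stable)
t=2 Δ0: s2=1 s0=0 s5=1 s3=1 s6=1 clk=0 s1=1 s4=0
  Δ1: clk:0→1
  (1Δ to stable)
t=3 Δ0: s2=1 s0=0 s5=1 s3=1 s6=1 clk=1 s1=1 s4=0
  Δ1: s2:1→0, clk:1→0
  Δ2: s5:1→0, s4:0→1
  Δ3: s6:1→0, s1:1→0
  Δ4: s3:1→0
  Δ5: s4:1→0
  Δ6: s6:0→1
  (6Δ to stable)
t=4 Δ0: s2=0 s0=0 s5=0 s3=0 s6=1 clk=0 s1=0 s4=0
  Δ1: clk:0→1
  (1Δ to stable)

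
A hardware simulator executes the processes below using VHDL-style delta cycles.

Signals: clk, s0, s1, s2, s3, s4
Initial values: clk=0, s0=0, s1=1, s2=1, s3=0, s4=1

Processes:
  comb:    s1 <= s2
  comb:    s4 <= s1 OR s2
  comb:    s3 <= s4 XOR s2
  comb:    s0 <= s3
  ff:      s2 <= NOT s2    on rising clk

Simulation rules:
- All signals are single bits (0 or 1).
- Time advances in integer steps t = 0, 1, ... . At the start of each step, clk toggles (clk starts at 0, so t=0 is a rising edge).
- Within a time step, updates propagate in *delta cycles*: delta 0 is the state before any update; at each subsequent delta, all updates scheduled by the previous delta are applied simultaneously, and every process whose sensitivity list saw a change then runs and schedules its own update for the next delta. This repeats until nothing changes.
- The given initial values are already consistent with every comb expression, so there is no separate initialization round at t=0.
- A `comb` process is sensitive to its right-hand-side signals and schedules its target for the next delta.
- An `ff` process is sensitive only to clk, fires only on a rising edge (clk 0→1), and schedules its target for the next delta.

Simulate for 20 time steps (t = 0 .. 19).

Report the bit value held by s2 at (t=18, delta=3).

1

t0.Δ0 s1=1 s4=1 s0=0 s3=0 s2=1 clk=0
t0.Δ1 s1=1 s4=1 s0=0 s3=0 s2=1 clk=1
t0.Δ2 s1=1 s4=1 s0=0 s3=0 s2=0 clk=1
t0.Δ3 s1=0 s4=1 s0=0 s3=1 s2=0 clk=1
t0.Δ4 s1=0 s4=0 s0=1 s3=1 s2=0 clk=1
t0.Δ5 s1=0 s4=0 s0=1 s3=0 s2=0 clk=1
t0.Δ6 s1=0 s4=0 s0=0 s3=0 s2=0 clk=1
t1.Δ0 s1=0 s4=0 s0=0 s3=0 s2=0 clk=1
t1.Δ1 s1=0 s4=0 s0=0 s3=0 s2=0 clk=0
t2.Δ0 s1=0 s4=0 s0=0 s3=0 s2=0 clk=0
t2.Δ1 s1=0 s4=0 s0=0 s3=0 s2=0 clk=1
t2.Δ2 s1=0 s4=0 s0=0 s3=0 s2=1 clk=1
t2.Δ3 s1=1 s4=1 s0=0 s3=1 s2=1 clk=1
t2.Δ4 s1=1 s4=1 s0=1 s3=0 s2=1 clk=1
t2.Δ5 s1=1 s4=1 s0=0 s3=0 s2=1 clk=1
t3.Δ0 s1=1 s4=1 s0=0 s3=0 s2=1 clk=1
t3.Δ1 s1=1 s4=1 s0=0 s3=0 s2=1 clk=0
t4.Δ0 s1=1 s4=1 s0=0 s3=0 s2=1 clk=0
t4.Δ1 s1=1 s4=1 s0=0 s3=0 s2=1 clk=1
t4.Δ2 s1=1 s4=1 s0=0 s3=0 s2=0 clk=1
t4.Δ3 s1=0 s4=1 s0=0 s3=1 s2=0 clk=1
t4.Δ4 s1=0 s4=0 s0=1 s3=1 s2=0 clk=1
t4.Δ5 s1=0 s4=0 s0=1 s3=0 s2=0 clk=1
t4.Δ6 s1=0 s4=0 s0=0 s3=0 s2=0 clk=1
t5.Δ0 s1=0 s4=0 s0=0 s3=0 s2=0 clk=1
t5.Δ1 s1=0 s4=0 s0=0 s3=0 s2=0 clk=0
t6.Δ0 s1=0 s4=0 s0=0 s3=0 s2=0 clk=0
t6.Δ1 s1=0 s4=0 s0=0 s3=0 s2=0 clk=1
t6.Δ2 s1=0 s4=0 s0=0 s3=0 s2=1 clk=1
t6.Δ3 s1=1 s4=1 s0=0 s3=1 s2=1 clk=1
t6.Δ4 s1=1 s4=1 s0=1 s3=0 s2=1 clk=1
t6.Δ5 s1=1 s4=1 s0=0 s3=0 s2=1 clk=1
t7.Δ0 s1=1 s4=1 s0=0 s3=0 s2=1 clk=1
t7.Δ1 s1=1 s4=1 s0=0 s3=0 s2=1 clk=0
t8.Δ0 s1=1 s4=1 s0=0 s3=0 s2=1 clk=0
t8.Δ1 s1=1 s4=1 s0=0 s3=0 s2=1 clk=1
t8.Δ2 s1=1 s4=1 s0=0 s3=0 s2=0 clk=1
t8.Δ3 s1=0 s4=1 s0=0 s3=1 s2=0 clk=1
t8.Δ4 s1=0 s4=0 s0=1 s3=1 s2=0 clk=1
t8.Δ5 s1=0 s4=0 s0=1 s3=0 s2=0 clk=1
t8.Δ6 s1=0 s4=0 s0=0 s3=0 s2=0 clk=1
t9.Δ0 s1=0 s4=0 s0=0 s3=0 s2=0 clk=1
t9.Δ1 s1=0 s4=0 s0=0 s3=0 s2=0 clk=0
t10.Δ0 s1=0 s4=0 s0=0 s3=0 s2=0 clk=0
t10.Δ1 s1=0 s4=0 s0=0 s3=0 s2=0 clk=1
t10.Δ2 s1=0 s4=0 s0=0 s3=0 s2=1 clk=1
t10.Δ3 s1=1 s4=1 s0=0 s3=1 s2=1 clk=1
t10.Δ4 s1=1 s4=1 s0=1 s3=0 s2=1 clk=1
t10.Δ5 s1=1 s4=1 s0=0 s3=0 s2=1 clk=1
t11.Δ0 s1=1 s4=1 s0=0 s3=0 s2=1 clk=1
t11.Δ1 s1=1 s4=1 s0=0 s3=0 s2=1 clk=0
t12.Δ0 s1=1 s4=1 s0=0 s3=0 s2=1 clk=0
t12.Δ1 s1=1 s4=1 s0=0 s3=0 s2=1 clk=1
t12.Δ2 s1=1 s4=1 s0=0 s3=0 s2=0 clk=1
t12.Δ3 s1=0 s4=1 s0=0 s3=1 s2=0 clk=1
t12.Δ4 s1=0 s4=0 s0=1 s3=1 s2=0 clk=1
t12.Δ5 s1=0 s4=0 s0=1 s3=0 s2=0 clk=1
t12.Δ6 s1=0 s4=0 s0=0 s3=0 s2=0 clk=1
t13.Δ0 s1=0 s4=0 s0=0 s3=0 s2=0 clk=1
t13.Δ1 s1=0 s4=0 s0=0 s3=0 s2=0 clk=0
t14.Δ0 s1=0 s4=0 s0=0 s3=0 s2=0 clk=0
t14.Δ1 s1=0 s4=0 s0=0 s3=0 s2=0 clk=1
t14.Δ2 s1=0 s4=0 s0=0 s3=0 s2=1 clk=1
t14.Δ3 s1=1 s4=1 s0=0 s3=1 s2=1 clk=1
t14.Δ4 s1=1 s4=1 s0=1 s3=0 s2=1 clk=1
t14.Δ5 s1=1 s4=1 s0=0 s3=0 s2=1 clk=1
t15.Δ0 s1=1 s4=1 s0=0 s3=0 s2=1 clk=1
t15.Δ1 s1=1 s4=1 s0=0 s3=0 s2=1 clk=0
t16.Δ0 s1=1 s4=1 s0=0 s3=0 s2=1 clk=0
t16.Δ1 s1=1 s4=1 s0=0 s3=0 s2=1 clk=1
t16.Δ2 s1=1 s4=1 s0=0 s3=0 s2=0 clk=1
t16.Δ3 s1=0 s4=1 s0=0 s3=1 s2=0 clk=1
t16.Δ4 s1=0 s4=0 s0=1 s3=1 s2=0 clk=1
t16.Δ5 s1=0 s4=0 s0=1 s3=0 s2=0 clk=1
t16.Δ6 s1=0 s4=0 s0=0 s3=0 s2=0 clk=1
t17.Δ0 s1=0 s4=0 s0=0 s3=0 s2=0 clk=1
t17.Δ1 s1=0 s4=0 s0=0 s3=0 s2=0 clk=0
t18.Δ0 s1=0 s4=0 s0=0 s3=0 s2=0 clk=0
t18.Δ1 s1=0 s4=0 s0=0 s3=0 s2=0 clk=1
t18.Δ2 s1=0 s4=0 s0=0 s3=0 s2=1 clk=1
t18.Δ3 s1=1 s4=1 s0=0 s3=1 s2=1 clk=1
t18.Δ4 s1=1 s4=1 s0=1 s3=0 s2=1 clk=1
t18.Δ5 s1=1 s4=1 s0=0 s3=0 s2=1 clk=1
t19.Δ0 s1=1 s4=1 s0=0 s3=0 s2=1 clk=1
t19.Δ1 s1=1 s4=1 s0=0 s3=0 s2=1 clk=0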